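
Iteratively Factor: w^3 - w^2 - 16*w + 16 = (w + 4)*(w^2 - 5*w + 4) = (w - 1)*(w + 4)*(w - 4)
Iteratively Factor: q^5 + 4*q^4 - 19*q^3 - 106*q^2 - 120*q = (q + 3)*(q^4 + q^3 - 22*q^2 - 40*q) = (q + 2)*(q + 3)*(q^3 - q^2 - 20*q) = (q + 2)*(q + 3)*(q + 4)*(q^2 - 5*q) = q*(q + 2)*(q + 3)*(q + 4)*(q - 5)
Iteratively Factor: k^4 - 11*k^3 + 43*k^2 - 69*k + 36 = (k - 3)*(k^3 - 8*k^2 + 19*k - 12) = (k - 3)*(k - 1)*(k^2 - 7*k + 12) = (k - 3)^2*(k - 1)*(k - 4)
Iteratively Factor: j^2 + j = (j + 1)*(j)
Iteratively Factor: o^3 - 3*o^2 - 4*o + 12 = (o - 3)*(o^2 - 4) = (o - 3)*(o - 2)*(o + 2)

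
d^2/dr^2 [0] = 0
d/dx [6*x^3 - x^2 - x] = 18*x^2 - 2*x - 1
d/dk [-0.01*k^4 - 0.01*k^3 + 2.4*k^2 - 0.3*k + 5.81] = -0.04*k^3 - 0.03*k^2 + 4.8*k - 0.3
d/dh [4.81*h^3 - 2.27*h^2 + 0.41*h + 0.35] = 14.43*h^2 - 4.54*h + 0.41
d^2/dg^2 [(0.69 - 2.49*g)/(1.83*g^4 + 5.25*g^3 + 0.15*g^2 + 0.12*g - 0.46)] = (-100.065132*g^7 - 336.54798*g^6 - 217.00953*g^5 + 223.142364*g^4 - 29.596194*g^3 - 62.488746*g^2 + 9.04176*g - 0.159804)/(6.128487*g^12 + 52.745175*g^11 + 152.82513*g^10 + 154.555479*g^9 + 14.822568*g^8 - 16.042185*g^7 - 38.144439*g^6 - 2.544696*g^5 - 0.601686*g^4 + 3.284748*g^3 + 0.075348*g^2 + 0.076176*g - 0.097336)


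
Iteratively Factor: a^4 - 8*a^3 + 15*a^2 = (a - 5)*(a^3 - 3*a^2) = a*(a - 5)*(a^2 - 3*a) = a^2*(a - 5)*(a - 3)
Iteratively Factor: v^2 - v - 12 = (v - 4)*(v + 3)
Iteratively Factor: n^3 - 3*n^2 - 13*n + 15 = (n - 5)*(n^2 + 2*n - 3) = (n - 5)*(n - 1)*(n + 3)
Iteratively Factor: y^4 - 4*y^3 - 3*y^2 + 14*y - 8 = (y - 4)*(y^3 - 3*y + 2) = (y - 4)*(y - 1)*(y^2 + y - 2) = (y - 4)*(y - 1)^2*(y + 2)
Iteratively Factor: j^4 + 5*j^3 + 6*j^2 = (j + 3)*(j^3 + 2*j^2) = j*(j + 3)*(j^2 + 2*j) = j*(j + 2)*(j + 3)*(j)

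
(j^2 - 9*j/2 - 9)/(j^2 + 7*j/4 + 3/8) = 4*(j - 6)/(4*j + 1)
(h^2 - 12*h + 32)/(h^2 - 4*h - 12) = (-h^2 + 12*h - 32)/(-h^2 + 4*h + 12)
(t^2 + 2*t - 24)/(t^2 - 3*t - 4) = (t + 6)/(t + 1)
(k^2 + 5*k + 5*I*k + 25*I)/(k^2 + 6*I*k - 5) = (k + 5)/(k + I)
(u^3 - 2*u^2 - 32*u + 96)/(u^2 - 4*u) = u + 2 - 24/u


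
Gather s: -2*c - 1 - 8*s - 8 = -2*c - 8*s - 9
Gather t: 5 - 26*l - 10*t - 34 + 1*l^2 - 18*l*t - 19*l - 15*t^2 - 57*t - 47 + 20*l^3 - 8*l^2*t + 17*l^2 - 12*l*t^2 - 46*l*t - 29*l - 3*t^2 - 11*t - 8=20*l^3 + 18*l^2 - 74*l + t^2*(-12*l - 18) + t*(-8*l^2 - 64*l - 78) - 84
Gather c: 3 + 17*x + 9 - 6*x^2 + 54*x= -6*x^2 + 71*x + 12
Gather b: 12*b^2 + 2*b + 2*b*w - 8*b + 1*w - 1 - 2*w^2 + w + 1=12*b^2 + b*(2*w - 6) - 2*w^2 + 2*w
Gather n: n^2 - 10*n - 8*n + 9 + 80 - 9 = n^2 - 18*n + 80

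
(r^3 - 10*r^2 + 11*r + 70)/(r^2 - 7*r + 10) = (r^2 - 5*r - 14)/(r - 2)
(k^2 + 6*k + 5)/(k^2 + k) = (k + 5)/k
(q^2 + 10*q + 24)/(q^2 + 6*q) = (q + 4)/q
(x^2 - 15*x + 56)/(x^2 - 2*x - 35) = (x - 8)/(x + 5)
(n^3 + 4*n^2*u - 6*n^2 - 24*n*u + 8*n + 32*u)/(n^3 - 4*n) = (n^2 + 4*n*u - 4*n - 16*u)/(n*(n + 2))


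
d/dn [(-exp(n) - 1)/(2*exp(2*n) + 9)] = (4*(exp(n) + 1)*exp(n) - 2*exp(2*n) - 9)*exp(n)/(2*exp(2*n) + 9)^2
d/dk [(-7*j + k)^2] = -14*j + 2*k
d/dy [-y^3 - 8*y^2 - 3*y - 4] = -3*y^2 - 16*y - 3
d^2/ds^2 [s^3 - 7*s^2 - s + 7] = 6*s - 14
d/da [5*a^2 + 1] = 10*a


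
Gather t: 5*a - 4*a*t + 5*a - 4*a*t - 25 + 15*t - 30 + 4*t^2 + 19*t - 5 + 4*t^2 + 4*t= 10*a + 8*t^2 + t*(38 - 8*a) - 60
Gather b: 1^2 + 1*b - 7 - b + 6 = 0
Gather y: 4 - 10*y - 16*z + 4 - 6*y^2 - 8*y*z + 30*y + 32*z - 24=-6*y^2 + y*(20 - 8*z) + 16*z - 16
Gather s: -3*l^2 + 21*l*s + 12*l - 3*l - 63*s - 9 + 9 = -3*l^2 + 9*l + s*(21*l - 63)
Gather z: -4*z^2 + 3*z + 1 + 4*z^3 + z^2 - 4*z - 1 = 4*z^3 - 3*z^2 - z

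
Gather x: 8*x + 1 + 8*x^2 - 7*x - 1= 8*x^2 + x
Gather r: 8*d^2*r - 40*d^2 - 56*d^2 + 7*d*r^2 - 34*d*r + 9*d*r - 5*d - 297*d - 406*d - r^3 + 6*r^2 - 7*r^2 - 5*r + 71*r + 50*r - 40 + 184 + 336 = -96*d^2 - 708*d - r^3 + r^2*(7*d - 1) + r*(8*d^2 - 25*d + 116) + 480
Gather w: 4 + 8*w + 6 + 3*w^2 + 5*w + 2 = 3*w^2 + 13*w + 12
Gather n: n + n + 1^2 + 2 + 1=2*n + 4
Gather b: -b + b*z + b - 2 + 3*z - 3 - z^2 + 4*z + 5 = b*z - z^2 + 7*z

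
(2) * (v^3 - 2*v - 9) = 2*v^3 - 4*v - 18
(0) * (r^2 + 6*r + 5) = 0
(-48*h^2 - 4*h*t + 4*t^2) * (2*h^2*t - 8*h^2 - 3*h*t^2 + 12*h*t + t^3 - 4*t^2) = -96*h^4*t + 384*h^4 + 136*h^3*t^2 - 544*h^3*t - 28*h^2*t^3 + 112*h^2*t^2 - 16*h*t^4 + 64*h*t^3 + 4*t^5 - 16*t^4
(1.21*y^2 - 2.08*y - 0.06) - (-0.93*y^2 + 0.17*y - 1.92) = 2.14*y^2 - 2.25*y + 1.86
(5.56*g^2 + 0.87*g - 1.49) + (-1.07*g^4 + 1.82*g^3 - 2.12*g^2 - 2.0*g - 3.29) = -1.07*g^4 + 1.82*g^3 + 3.44*g^2 - 1.13*g - 4.78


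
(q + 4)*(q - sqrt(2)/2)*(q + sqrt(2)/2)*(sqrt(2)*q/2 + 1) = sqrt(2)*q^4/2 + q^3 + 2*sqrt(2)*q^3 - sqrt(2)*q^2/4 + 4*q^2 - sqrt(2)*q - q/2 - 2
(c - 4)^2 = c^2 - 8*c + 16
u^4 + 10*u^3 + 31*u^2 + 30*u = u*(u + 2)*(u + 3)*(u + 5)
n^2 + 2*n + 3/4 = (n + 1/2)*(n + 3/2)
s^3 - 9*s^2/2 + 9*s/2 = s*(s - 3)*(s - 3/2)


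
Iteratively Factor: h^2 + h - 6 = (h + 3)*(h - 2)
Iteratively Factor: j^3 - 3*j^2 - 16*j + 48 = (j + 4)*(j^2 - 7*j + 12) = (j - 4)*(j + 4)*(j - 3)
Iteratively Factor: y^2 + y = (y + 1)*(y)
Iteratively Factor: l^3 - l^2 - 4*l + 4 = (l + 2)*(l^2 - 3*l + 2) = (l - 2)*(l + 2)*(l - 1)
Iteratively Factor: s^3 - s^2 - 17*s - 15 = (s - 5)*(s^2 + 4*s + 3) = (s - 5)*(s + 1)*(s + 3)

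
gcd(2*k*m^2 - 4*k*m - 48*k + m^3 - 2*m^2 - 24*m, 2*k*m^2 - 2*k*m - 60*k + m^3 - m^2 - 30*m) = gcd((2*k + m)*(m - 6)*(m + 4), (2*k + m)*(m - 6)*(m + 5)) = 2*k*m - 12*k + m^2 - 6*m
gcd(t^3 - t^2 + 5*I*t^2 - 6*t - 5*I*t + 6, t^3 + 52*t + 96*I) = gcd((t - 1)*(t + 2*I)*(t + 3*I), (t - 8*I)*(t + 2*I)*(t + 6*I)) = t + 2*I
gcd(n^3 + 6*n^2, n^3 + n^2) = n^2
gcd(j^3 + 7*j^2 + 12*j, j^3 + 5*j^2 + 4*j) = j^2 + 4*j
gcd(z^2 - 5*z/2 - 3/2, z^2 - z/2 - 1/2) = z + 1/2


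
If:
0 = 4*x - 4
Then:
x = 1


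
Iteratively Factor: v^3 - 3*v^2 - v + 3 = (v - 3)*(v^2 - 1) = (v - 3)*(v + 1)*(v - 1)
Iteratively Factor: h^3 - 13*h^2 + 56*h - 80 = (h - 4)*(h^2 - 9*h + 20) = (h - 5)*(h - 4)*(h - 4)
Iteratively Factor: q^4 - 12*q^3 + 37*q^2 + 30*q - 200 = (q - 5)*(q^3 - 7*q^2 + 2*q + 40) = (q - 5)^2*(q^2 - 2*q - 8) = (q - 5)^2*(q + 2)*(q - 4)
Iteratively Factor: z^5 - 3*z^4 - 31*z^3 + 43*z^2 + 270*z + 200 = (z - 5)*(z^4 + 2*z^3 - 21*z^2 - 62*z - 40) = (z - 5)*(z + 1)*(z^3 + z^2 - 22*z - 40) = (z - 5)*(z + 1)*(z + 2)*(z^2 - z - 20) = (z - 5)*(z + 1)*(z + 2)*(z + 4)*(z - 5)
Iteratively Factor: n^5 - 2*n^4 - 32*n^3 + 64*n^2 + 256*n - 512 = (n - 4)*(n^4 + 2*n^3 - 24*n^2 - 32*n + 128) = (n - 4)*(n + 4)*(n^3 - 2*n^2 - 16*n + 32) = (n - 4)*(n - 2)*(n + 4)*(n^2 - 16) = (n - 4)^2*(n - 2)*(n + 4)*(n + 4)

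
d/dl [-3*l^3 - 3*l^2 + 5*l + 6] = -9*l^2 - 6*l + 5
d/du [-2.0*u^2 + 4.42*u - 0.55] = 4.42 - 4.0*u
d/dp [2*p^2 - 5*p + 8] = 4*p - 5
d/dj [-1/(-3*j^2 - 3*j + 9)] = (-2*j - 1)/(3*(j^2 + j - 3)^2)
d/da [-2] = 0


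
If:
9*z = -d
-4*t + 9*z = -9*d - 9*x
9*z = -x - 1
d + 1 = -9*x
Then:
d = 4/5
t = 23/20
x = -1/5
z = -4/45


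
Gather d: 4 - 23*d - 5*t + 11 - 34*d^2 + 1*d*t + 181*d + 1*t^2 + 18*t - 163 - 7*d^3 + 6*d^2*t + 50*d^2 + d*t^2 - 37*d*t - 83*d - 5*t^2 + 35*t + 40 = -7*d^3 + d^2*(6*t + 16) + d*(t^2 - 36*t + 75) - 4*t^2 + 48*t - 108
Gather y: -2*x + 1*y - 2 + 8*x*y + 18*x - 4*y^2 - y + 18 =8*x*y + 16*x - 4*y^2 + 16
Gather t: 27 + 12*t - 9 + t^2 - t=t^2 + 11*t + 18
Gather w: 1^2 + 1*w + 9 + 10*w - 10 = 11*w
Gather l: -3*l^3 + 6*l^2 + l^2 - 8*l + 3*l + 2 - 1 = -3*l^3 + 7*l^2 - 5*l + 1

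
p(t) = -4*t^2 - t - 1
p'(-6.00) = 47.00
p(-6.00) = -139.00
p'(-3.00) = 23.00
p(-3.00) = -34.00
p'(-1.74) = 12.92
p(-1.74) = -11.37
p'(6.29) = -51.32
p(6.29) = -165.55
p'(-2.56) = 19.48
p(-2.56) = -24.65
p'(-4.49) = 34.92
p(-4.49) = -77.15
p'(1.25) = -11.00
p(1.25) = -8.50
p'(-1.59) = 11.72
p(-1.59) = -9.52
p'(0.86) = -7.88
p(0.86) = -4.82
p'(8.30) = -67.40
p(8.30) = -284.86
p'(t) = -8*t - 1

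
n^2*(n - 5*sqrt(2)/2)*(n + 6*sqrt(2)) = n^4 + 7*sqrt(2)*n^3/2 - 30*n^2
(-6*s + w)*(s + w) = -6*s^2 - 5*s*w + w^2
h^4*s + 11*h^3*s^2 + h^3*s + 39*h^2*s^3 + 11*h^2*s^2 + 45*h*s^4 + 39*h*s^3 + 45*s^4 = (h + 3*s)^2*(h + 5*s)*(h*s + s)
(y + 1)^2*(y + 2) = y^3 + 4*y^2 + 5*y + 2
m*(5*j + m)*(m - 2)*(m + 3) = 5*j*m^3 + 5*j*m^2 - 30*j*m + m^4 + m^3 - 6*m^2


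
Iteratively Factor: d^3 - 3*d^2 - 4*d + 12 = (d + 2)*(d^2 - 5*d + 6) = (d - 2)*(d + 2)*(d - 3)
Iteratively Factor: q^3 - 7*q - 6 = (q - 3)*(q^2 + 3*q + 2) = (q - 3)*(q + 2)*(q + 1)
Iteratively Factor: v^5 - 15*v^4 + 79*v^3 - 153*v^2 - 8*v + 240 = (v - 3)*(v^4 - 12*v^3 + 43*v^2 - 24*v - 80) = (v - 5)*(v - 3)*(v^3 - 7*v^2 + 8*v + 16) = (v - 5)*(v - 4)*(v - 3)*(v^2 - 3*v - 4) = (v - 5)*(v - 4)*(v - 3)*(v + 1)*(v - 4)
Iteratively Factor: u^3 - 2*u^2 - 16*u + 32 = (u + 4)*(u^2 - 6*u + 8) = (u - 2)*(u + 4)*(u - 4)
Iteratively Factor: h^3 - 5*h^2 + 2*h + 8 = (h + 1)*(h^2 - 6*h + 8) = (h - 4)*(h + 1)*(h - 2)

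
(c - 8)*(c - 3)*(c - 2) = c^3 - 13*c^2 + 46*c - 48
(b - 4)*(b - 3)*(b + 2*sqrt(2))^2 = b^4 - 7*b^3 + 4*sqrt(2)*b^3 - 28*sqrt(2)*b^2 + 20*b^2 - 56*b + 48*sqrt(2)*b + 96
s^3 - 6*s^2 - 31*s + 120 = (s - 8)*(s - 3)*(s + 5)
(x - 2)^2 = x^2 - 4*x + 4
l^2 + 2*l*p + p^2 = (l + p)^2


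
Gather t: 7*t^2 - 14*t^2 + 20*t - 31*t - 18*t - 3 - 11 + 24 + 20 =-7*t^2 - 29*t + 30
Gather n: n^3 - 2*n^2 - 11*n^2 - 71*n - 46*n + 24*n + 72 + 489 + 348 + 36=n^3 - 13*n^2 - 93*n + 945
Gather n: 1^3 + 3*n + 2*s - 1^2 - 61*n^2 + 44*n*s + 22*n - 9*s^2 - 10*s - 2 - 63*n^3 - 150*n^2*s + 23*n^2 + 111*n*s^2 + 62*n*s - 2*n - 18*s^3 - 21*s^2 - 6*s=-63*n^3 + n^2*(-150*s - 38) + n*(111*s^2 + 106*s + 23) - 18*s^3 - 30*s^2 - 14*s - 2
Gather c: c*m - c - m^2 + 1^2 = c*(m - 1) - m^2 + 1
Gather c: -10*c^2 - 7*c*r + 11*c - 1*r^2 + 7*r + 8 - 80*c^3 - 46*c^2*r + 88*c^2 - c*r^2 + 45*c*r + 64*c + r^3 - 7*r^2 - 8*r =-80*c^3 + c^2*(78 - 46*r) + c*(-r^2 + 38*r + 75) + r^3 - 8*r^2 - r + 8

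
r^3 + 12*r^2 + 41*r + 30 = (r + 1)*(r + 5)*(r + 6)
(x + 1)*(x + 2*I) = x^2 + x + 2*I*x + 2*I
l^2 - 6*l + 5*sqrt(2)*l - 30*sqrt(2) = (l - 6)*(l + 5*sqrt(2))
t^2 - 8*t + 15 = (t - 5)*(t - 3)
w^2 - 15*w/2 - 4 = (w - 8)*(w + 1/2)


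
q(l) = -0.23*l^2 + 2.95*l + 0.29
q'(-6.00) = 5.71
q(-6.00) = -25.69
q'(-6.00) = 5.71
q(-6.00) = -25.69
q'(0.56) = 2.69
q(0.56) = 1.87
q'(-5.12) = 5.31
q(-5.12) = -20.84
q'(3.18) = 1.49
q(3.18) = 7.35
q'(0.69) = 2.63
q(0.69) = 2.22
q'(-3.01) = 4.33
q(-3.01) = -10.67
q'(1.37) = 2.32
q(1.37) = 3.90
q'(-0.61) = 3.23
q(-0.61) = -1.60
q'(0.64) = 2.66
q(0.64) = 2.08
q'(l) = 2.95 - 0.46*l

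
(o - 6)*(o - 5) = o^2 - 11*o + 30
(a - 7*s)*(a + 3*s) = a^2 - 4*a*s - 21*s^2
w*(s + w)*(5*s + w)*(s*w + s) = 5*s^3*w^2 + 5*s^3*w + 6*s^2*w^3 + 6*s^2*w^2 + s*w^4 + s*w^3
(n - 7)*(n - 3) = n^2 - 10*n + 21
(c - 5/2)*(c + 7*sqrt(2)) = c^2 - 5*c/2 + 7*sqrt(2)*c - 35*sqrt(2)/2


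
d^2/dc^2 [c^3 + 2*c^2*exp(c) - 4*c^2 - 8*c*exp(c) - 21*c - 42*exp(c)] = 2*c^2*exp(c) + 6*c - 54*exp(c) - 8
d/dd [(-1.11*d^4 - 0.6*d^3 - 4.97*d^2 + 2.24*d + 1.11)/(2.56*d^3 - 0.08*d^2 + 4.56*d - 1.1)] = (-2.8416*d^6 + 0.1776*d^5 - 2.4136*d^4 - 12.0568*d^3 - 29.0288*d^2 + 11.1116*d - 7.5256)/(6.5536*d^6 - 0.4096*d^5 + 23.3536*d^4 - 6.3616*d^3 + 20.9696*d^2 - 10.032*d + 1.21)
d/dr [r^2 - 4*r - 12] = 2*r - 4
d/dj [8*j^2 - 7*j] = 16*j - 7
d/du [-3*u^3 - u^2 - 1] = u*(-9*u - 2)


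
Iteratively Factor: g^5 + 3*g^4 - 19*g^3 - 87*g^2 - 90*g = (g - 5)*(g^4 + 8*g^3 + 21*g^2 + 18*g) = (g - 5)*(g + 2)*(g^3 + 6*g^2 + 9*g) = g*(g - 5)*(g + 2)*(g^2 + 6*g + 9) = g*(g - 5)*(g + 2)*(g + 3)*(g + 3)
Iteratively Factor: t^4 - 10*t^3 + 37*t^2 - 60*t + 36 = (t - 3)*(t^3 - 7*t^2 + 16*t - 12) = (t - 3)*(t - 2)*(t^2 - 5*t + 6) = (t - 3)^2*(t - 2)*(t - 2)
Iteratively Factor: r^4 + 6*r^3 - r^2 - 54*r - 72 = (r + 3)*(r^3 + 3*r^2 - 10*r - 24) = (r + 3)*(r + 4)*(r^2 - r - 6) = (r + 2)*(r + 3)*(r + 4)*(r - 3)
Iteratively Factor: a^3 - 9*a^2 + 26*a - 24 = (a - 3)*(a^2 - 6*a + 8) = (a - 3)*(a - 2)*(a - 4)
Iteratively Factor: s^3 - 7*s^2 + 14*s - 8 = (s - 2)*(s^2 - 5*s + 4) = (s - 2)*(s - 1)*(s - 4)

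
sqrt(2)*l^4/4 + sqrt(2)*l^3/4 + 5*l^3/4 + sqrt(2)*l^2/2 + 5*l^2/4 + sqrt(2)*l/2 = l*(l/2 + sqrt(2))*(l + 1)*(sqrt(2)*l/2 + 1/2)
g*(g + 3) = g^2 + 3*g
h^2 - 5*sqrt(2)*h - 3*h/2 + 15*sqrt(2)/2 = (h - 3/2)*(h - 5*sqrt(2))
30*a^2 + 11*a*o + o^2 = (5*a + o)*(6*a + o)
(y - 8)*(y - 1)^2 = y^3 - 10*y^2 + 17*y - 8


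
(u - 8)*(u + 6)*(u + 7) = u^3 + 5*u^2 - 62*u - 336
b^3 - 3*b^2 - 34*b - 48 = (b - 8)*(b + 2)*(b + 3)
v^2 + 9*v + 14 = (v + 2)*(v + 7)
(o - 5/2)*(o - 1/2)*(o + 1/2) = o^3 - 5*o^2/2 - o/4 + 5/8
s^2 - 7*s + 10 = (s - 5)*(s - 2)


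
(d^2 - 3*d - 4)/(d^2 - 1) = (d - 4)/(d - 1)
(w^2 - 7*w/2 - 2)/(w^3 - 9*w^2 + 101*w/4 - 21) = 2*(2*w + 1)/(4*w^2 - 20*w + 21)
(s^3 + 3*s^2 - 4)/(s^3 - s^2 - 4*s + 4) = (s + 2)/(s - 2)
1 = 1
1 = 1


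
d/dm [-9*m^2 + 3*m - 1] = 3 - 18*m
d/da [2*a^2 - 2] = 4*a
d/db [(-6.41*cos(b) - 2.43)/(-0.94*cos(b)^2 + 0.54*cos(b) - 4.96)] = (6.0254*cos(b)^2 + 4.5684*cos(b) - 33.1058)*sin(b)/(0.8836*cos(b)^4 - 1.0152*cos(b)^3 + 9.6164*cos(b)^2 - 5.3568*cos(b) + 24.6016)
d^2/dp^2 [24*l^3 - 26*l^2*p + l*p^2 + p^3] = 2*l + 6*p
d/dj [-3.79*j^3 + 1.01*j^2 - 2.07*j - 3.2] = -11.37*j^2 + 2.02*j - 2.07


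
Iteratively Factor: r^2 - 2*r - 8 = (r + 2)*(r - 4)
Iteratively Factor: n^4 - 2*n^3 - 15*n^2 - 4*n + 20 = (n + 2)*(n^3 - 4*n^2 - 7*n + 10) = (n - 5)*(n + 2)*(n^2 + n - 2) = (n - 5)*(n - 1)*(n + 2)*(n + 2)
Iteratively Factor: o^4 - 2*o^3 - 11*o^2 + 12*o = (o - 1)*(o^3 - o^2 - 12*o) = (o - 1)*(o + 3)*(o^2 - 4*o) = (o - 4)*(o - 1)*(o + 3)*(o)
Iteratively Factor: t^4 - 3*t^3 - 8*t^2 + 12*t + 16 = (t + 2)*(t^3 - 5*t^2 + 2*t + 8) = (t + 1)*(t + 2)*(t^2 - 6*t + 8) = (t - 4)*(t + 1)*(t + 2)*(t - 2)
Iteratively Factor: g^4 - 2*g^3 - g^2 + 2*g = (g - 2)*(g^3 - g) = g*(g - 2)*(g^2 - 1) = g*(g - 2)*(g - 1)*(g + 1)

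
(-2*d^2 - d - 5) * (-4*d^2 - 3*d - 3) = 8*d^4 + 10*d^3 + 29*d^2 + 18*d + 15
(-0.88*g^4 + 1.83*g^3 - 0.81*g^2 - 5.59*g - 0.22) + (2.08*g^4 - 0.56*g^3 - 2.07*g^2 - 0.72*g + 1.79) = 1.2*g^4 + 1.27*g^3 - 2.88*g^2 - 6.31*g + 1.57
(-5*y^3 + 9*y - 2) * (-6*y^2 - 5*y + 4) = 30*y^5 + 25*y^4 - 74*y^3 - 33*y^2 + 46*y - 8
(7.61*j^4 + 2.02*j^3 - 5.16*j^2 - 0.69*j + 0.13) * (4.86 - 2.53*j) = -19.2533*j^5 + 31.874*j^4 + 22.872*j^3 - 23.3319*j^2 - 3.6823*j + 0.6318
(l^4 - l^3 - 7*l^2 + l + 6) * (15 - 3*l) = -3*l^5 + 18*l^4 + 6*l^3 - 108*l^2 - 3*l + 90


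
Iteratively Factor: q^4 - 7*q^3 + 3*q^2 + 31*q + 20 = (q - 5)*(q^3 - 2*q^2 - 7*q - 4) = (q - 5)*(q + 1)*(q^2 - 3*q - 4) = (q - 5)*(q - 4)*(q + 1)*(q + 1)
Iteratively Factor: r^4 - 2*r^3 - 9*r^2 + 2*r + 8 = (r + 1)*(r^3 - 3*r^2 - 6*r + 8) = (r + 1)*(r + 2)*(r^2 - 5*r + 4) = (r - 4)*(r + 1)*(r + 2)*(r - 1)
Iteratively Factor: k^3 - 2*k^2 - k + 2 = (k - 2)*(k^2 - 1) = (k - 2)*(k - 1)*(k + 1)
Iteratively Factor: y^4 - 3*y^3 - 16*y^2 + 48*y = (y - 4)*(y^3 + y^2 - 12*y) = (y - 4)*(y - 3)*(y^2 + 4*y) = y*(y - 4)*(y - 3)*(y + 4)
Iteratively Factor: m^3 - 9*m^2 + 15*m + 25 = (m - 5)*(m^2 - 4*m - 5) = (m - 5)^2*(m + 1)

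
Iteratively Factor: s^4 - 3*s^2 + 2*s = (s + 2)*(s^3 - 2*s^2 + s) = s*(s + 2)*(s^2 - 2*s + 1) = s*(s - 1)*(s + 2)*(s - 1)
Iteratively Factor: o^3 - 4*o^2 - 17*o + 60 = (o - 3)*(o^2 - o - 20) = (o - 3)*(o + 4)*(o - 5)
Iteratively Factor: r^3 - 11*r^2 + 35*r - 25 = (r - 1)*(r^2 - 10*r + 25) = (r - 5)*(r - 1)*(r - 5)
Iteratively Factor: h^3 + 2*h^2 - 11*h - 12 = (h + 1)*(h^2 + h - 12) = (h + 1)*(h + 4)*(h - 3)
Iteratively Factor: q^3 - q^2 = (q)*(q^2 - q) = q^2*(q - 1)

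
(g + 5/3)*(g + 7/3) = g^2 + 4*g + 35/9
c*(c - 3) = c^2 - 3*c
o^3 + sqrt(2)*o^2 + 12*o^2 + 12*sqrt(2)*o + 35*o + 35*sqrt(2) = (o + 5)*(o + 7)*(o + sqrt(2))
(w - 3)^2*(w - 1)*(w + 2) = w^4 - 5*w^3 + w^2 + 21*w - 18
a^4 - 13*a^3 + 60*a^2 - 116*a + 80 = (a - 5)*(a - 4)*(a - 2)^2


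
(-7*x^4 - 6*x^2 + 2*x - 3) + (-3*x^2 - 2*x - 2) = -7*x^4 - 9*x^2 - 5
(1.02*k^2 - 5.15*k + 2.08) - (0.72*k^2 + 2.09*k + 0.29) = 0.3*k^2 - 7.24*k + 1.79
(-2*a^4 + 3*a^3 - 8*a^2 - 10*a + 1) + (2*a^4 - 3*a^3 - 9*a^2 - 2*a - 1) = -17*a^2 - 12*a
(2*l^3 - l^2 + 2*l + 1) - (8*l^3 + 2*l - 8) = -6*l^3 - l^2 + 9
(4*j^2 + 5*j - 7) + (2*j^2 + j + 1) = 6*j^2 + 6*j - 6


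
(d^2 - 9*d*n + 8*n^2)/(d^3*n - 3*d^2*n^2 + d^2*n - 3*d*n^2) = (d^2 - 9*d*n + 8*n^2)/(d*n*(d^2 - 3*d*n + d - 3*n))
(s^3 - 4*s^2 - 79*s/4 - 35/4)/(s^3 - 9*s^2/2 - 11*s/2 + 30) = (2*s^2 - 13*s - 7)/(2*(s^2 - 7*s + 12))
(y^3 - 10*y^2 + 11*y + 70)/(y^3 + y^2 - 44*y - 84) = (y - 5)/(y + 6)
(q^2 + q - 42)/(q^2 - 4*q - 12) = (q + 7)/(q + 2)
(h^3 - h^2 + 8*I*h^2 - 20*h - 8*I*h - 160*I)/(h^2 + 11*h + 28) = (h^2 + h*(-5 + 8*I) - 40*I)/(h + 7)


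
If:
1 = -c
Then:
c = -1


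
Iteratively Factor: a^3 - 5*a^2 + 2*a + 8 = (a + 1)*(a^2 - 6*a + 8) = (a - 2)*(a + 1)*(a - 4)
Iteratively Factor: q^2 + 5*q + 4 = (q + 4)*(q + 1)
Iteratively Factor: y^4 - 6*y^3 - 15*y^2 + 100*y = (y)*(y^3 - 6*y^2 - 15*y + 100) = y*(y - 5)*(y^2 - y - 20) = y*(y - 5)*(y + 4)*(y - 5)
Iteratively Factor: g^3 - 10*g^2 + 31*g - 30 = (g - 2)*(g^2 - 8*g + 15) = (g - 5)*(g - 2)*(g - 3)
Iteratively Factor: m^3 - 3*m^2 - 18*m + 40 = (m - 2)*(m^2 - m - 20) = (m - 5)*(m - 2)*(m + 4)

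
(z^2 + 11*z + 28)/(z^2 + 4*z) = (z + 7)/z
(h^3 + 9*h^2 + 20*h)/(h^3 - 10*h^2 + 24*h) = (h^2 + 9*h + 20)/(h^2 - 10*h + 24)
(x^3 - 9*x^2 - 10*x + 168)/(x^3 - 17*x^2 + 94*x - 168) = (x + 4)/(x - 4)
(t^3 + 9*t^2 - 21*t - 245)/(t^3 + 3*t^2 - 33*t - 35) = (t + 7)/(t + 1)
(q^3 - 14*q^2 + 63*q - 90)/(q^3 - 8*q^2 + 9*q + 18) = (q - 5)/(q + 1)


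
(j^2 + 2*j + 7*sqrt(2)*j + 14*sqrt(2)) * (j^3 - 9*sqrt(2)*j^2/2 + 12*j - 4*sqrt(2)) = j^5 + 2*j^4 + 5*sqrt(2)*j^4/2 - 51*j^3 + 5*sqrt(2)*j^3 - 102*j^2 + 80*sqrt(2)*j^2 - 56*j + 160*sqrt(2)*j - 112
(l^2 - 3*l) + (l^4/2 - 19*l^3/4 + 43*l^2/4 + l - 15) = l^4/2 - 19*l^3/4 + 47*l^2/4 - 2*l - 15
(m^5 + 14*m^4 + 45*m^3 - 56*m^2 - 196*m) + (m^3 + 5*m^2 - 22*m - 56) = m^5 + 14*m^4 + 46*m^3 - 51*m^2 - 218*m - 56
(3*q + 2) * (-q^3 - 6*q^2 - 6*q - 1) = -3*q^4 - 20*q^3 - 30*q^2 - 15*q - 2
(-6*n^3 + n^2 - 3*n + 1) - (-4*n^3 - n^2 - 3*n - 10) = -2*n^3 + 2*n^2 + 11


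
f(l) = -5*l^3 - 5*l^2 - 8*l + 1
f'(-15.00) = -3233.00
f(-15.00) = 15871.00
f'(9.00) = -1313.00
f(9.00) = -4121.00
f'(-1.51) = -27.10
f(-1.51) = 18.89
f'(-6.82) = -637.49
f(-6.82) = 1409.07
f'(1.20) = -41.60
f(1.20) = -24.44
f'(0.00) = -8.00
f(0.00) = 1.00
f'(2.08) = -93.70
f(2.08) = -82.27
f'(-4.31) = -243.54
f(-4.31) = 342.91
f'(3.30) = -204.35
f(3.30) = -259.54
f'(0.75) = -23.94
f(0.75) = -9.92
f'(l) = -15*l^2 - 10*l - 8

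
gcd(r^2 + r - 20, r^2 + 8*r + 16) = 1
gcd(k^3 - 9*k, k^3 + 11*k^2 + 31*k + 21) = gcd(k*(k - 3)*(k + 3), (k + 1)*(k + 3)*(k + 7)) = k + 3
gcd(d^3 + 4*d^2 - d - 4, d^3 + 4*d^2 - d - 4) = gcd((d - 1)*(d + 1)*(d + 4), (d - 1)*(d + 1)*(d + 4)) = d^3 + 4*d^2 - d - 4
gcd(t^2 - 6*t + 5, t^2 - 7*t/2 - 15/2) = t - 5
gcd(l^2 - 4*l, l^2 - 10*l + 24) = l - 4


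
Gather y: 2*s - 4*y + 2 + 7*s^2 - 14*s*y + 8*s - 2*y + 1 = 7*s^2 + 10*s + y*(-14*s - 6) + 3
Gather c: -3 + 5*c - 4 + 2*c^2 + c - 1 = 2*c^2 + 6*c - 8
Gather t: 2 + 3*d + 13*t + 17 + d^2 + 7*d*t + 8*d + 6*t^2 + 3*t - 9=d^2 + 11*d + 6*t^2 + t*(7*d + 16) + 10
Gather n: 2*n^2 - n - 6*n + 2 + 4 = 2*n^2 - 7*n + 6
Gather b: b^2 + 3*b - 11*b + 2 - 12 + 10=b^2 - 8*b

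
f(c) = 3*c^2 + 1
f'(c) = 6*c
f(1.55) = 8.21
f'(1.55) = 9.30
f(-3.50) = 37.75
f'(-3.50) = -21.00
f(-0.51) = 1.78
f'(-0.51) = -3.06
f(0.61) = 2.12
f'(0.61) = 3.66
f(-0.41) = 1.50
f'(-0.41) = -2.46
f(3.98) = 48.52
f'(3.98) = 23.88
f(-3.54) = 38.59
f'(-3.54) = -21.24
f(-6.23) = 117.44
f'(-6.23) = -37.38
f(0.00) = 1.00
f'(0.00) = 0.00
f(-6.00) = 109.00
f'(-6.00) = -36.00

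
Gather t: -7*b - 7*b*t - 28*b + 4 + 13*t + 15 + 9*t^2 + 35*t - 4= -35*b + 9*t^2 + t*(48 - 7*b) + 15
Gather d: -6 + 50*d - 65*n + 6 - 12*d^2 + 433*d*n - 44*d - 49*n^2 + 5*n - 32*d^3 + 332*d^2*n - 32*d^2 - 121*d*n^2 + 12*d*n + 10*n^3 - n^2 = -32*d^3 + d^2*(332*n - 44) + d*(-121*n^2 + 445*n + 6) + 10*n^3 - 50*n^2 - 60*n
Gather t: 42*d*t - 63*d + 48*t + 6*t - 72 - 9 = -63*d + t*(42*d + 54) - 81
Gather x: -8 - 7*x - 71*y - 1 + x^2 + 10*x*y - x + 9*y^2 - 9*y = x^2 + x*(10*y - 8) + 9*y^2 - 80*y - 9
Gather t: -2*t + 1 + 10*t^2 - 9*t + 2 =10*t^2 - 11*t + 3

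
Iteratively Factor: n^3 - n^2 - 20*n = (n + 4)*(n^2 - 5*n) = n*(n + 4)*(n - 5)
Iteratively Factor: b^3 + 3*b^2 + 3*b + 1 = (b + 1)*(b^2 + 2*b + 1) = (b + 1)^2*(b + 1)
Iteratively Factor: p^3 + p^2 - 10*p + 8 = (p - 2)*(p^2 + 3*p - 4) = (p - 2)*(p - 1)*(p + 4)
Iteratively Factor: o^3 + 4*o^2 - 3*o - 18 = (o + 3)*(o^2 + o - 6) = (o - 2)*(o + 3)*(o + 3)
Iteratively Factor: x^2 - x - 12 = (x - 4)*(x + 3)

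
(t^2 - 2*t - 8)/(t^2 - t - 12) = (t + 2)/(t + 3)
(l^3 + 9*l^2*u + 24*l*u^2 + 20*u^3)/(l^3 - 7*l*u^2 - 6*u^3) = (-l^2 - 7*l*u - 10*u^2)/(-l^2 + 2*l*u + 3*u^2)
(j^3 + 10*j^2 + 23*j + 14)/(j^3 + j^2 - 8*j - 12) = (j^2 + 8*j + 7)/(j^2 - j - 6)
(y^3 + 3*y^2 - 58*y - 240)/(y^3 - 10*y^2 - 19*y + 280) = (y + 6)/(y - 7)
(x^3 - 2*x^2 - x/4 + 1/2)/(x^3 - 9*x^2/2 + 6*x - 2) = (x + 1/2)/(x - 2)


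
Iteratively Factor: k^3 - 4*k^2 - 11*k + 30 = (k - 5)*(k^2 + k - 6) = (k - 5)*(k - 2)*(k + 3)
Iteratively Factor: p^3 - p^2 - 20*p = (p + 4)*(p^2 - 5*p) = p*(p + 4)*(p - 5)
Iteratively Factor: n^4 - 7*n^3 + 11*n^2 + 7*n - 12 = (n - 3)*(n^3 - 4*n^2 - n + 4) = (n - 4)*(n - 3)*(n^2 - 1) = (n - 4)*(n - 3)*(n - 1)*(n + 1)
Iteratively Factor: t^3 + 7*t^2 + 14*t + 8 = (t + 1)*(t^2 + 6*t + 8) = (t + 1)*(t + 2)*(t + 4)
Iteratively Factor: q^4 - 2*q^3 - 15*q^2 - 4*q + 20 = (q - 5)*(q^3 + 3*q^2 - 4) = (q - 5)*(q + 2)*(q^2 + q - 2) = (q - 5)*(q + 2)^2*(q - 1)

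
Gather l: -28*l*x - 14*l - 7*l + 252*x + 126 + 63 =l*(-28*x - 21) + 252*x + 189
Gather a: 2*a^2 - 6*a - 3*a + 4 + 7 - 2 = 2*a^2 - 9*a + 9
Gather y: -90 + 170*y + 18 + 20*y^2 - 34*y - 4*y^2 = 16*y^2 + 136*y - 72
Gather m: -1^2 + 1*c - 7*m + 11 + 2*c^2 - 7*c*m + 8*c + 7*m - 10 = 2*c^2 - 7*c*m + 9*c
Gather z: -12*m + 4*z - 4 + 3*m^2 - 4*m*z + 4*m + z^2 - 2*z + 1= 3*m^2 - 8*m + z^2 + z*(2 - 4*m) - 3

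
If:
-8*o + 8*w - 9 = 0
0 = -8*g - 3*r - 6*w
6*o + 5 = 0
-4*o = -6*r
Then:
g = -1/96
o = -5/6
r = -5/9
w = 7/24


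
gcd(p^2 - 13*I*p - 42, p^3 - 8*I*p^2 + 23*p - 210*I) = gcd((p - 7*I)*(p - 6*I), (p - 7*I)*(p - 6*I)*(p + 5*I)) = p^2 - 13*I*p - 42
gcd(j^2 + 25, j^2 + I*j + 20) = j + 5*I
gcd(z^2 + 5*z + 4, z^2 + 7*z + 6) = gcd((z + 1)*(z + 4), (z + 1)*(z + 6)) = z + 1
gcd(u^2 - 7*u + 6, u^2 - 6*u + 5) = u - 1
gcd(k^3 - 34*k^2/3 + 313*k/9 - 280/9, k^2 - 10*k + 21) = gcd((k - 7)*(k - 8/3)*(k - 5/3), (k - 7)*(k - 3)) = k - 7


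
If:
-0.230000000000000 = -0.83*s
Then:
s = 0.28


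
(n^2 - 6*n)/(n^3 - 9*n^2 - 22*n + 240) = n/(n^2 - 3*n - 40)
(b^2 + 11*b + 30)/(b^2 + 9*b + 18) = (b + 5)/(b + 3)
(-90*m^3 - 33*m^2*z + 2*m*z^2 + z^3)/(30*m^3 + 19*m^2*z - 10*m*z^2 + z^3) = (15*m^2 + 8*m*z + z^2)/(-5*m^2 - 4*m*z + z^2)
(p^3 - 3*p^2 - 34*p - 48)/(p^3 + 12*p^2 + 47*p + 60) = (p^2 - 6*p - 16)/(p^2 + 9*p + 20)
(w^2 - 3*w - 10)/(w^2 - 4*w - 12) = (w - 5)/(w - 6)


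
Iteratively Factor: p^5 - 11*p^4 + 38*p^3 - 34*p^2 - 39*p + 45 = (p + 1)*(p^4 - 12*p^3 + 50*p^2 - 84*p + 45) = (p - 5)*(p + 1)*(p^3 - 7*p^2 + 15*p - 9) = (p - 5)*(p - 1)*(p + 1)*(p^2 - 6*p + 9) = (p - 5)*(p - 3)*(p - 1)*(p + 1)*(p - 3)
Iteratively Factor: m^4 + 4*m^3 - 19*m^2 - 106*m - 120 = (m + 3)*(m^3 + m^2 - 22*m - 40) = (m - 5)*(m + 3)*(m^2 + 6*m + 8) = (m - 5)*(m + 3)*(m + 4)*(m + 2)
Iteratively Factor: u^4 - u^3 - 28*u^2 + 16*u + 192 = (u - 4)*(u^3 + 3*u^2 - 16*u - 48) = (u - 4)^2*(u^2 + 7*u + 12) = (u - 4)^2*(u + 3)*(u + 4)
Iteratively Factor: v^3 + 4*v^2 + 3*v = (v + 1)*(v^2 + 3*v) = (v + 1)*(v + 3)*(v)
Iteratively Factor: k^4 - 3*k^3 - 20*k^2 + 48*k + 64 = (k - 4)*(k^3 + k^2 - 16*k - 16) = (k - 4)^2*(k^2 + 5*k + 4) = (k - 4)^2*(k + 1)*(k + 4)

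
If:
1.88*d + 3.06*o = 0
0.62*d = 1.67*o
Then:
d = 0.00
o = 0.00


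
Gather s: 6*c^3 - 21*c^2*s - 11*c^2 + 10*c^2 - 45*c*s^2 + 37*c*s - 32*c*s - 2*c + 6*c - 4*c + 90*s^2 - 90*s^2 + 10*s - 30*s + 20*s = 6*c^3 - c^2 - 45*c*s^2 + s*(-21*c^2 + 5*c)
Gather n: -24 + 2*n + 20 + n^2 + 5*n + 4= n^2 + 7*n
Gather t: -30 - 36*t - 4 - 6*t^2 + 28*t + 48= -6*t^2 - 8*t + 14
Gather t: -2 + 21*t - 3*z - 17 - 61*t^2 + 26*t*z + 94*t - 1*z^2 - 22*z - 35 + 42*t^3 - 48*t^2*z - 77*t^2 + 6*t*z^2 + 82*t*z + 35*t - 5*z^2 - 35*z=42*t^3 + t^2*(-48*z - 138) + t*(6*z^2 + 108*z + 150) - 6*z^2 - 60*z - 54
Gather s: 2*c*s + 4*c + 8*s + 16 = 4*c + s*(2*c + 8) + 16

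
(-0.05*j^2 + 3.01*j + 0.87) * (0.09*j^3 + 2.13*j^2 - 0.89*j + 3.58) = -0.0045*j^5 + 0.1644*j^4 + 6.5341*j^3 - 1.0048*j^2 + 10.0015*j + 3.1146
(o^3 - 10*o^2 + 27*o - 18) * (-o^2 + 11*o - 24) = -o^5 + 21*o^4 - 161*o^3 + 555*o^2 - 846*o + 432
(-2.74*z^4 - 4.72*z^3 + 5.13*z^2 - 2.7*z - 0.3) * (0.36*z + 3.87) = -0.9864*z^5 - 12.303*z^4 - 16.4196*z^3 + 18.8811*z^2 - 10.557*z - 1.161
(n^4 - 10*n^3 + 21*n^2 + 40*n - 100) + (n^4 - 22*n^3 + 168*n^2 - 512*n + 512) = 2*n^4 - 32*n^3 + 189*n^2 - 472*n + 412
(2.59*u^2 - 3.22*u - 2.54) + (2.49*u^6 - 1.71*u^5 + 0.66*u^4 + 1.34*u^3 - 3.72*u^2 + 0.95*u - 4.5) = 2.49*u^6 - 1.71*u^5 + 0.66*u^4 + 1.34*u^3 - 1.13*u^2 - 2.27*u - 7.04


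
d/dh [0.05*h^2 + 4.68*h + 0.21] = 0.1*h + 4.68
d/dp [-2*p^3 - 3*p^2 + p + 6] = -6*p^2 - 6*p + 1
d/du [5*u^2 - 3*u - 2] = 10*u - 3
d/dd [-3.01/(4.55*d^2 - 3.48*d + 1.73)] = (27.391*d - 10.4748)/(4.55*d^2 - 3.48*d + 1.73)^2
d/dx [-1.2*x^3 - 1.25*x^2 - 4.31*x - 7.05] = -3.6*x^2 - 2.5*x - 4.31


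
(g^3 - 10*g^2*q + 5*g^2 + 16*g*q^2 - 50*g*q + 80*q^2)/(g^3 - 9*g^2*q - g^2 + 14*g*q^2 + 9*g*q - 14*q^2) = (-g^2 + 8*g*q - 5*g + 40*q)/(-g^2 + 7*g*q + g - 7*q)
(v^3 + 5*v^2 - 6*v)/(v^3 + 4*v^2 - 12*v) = (v - 1)/(v - 2)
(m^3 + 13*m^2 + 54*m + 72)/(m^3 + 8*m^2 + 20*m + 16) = (m^2 + 9*m + 18)/(m^2 + 4*m + 4)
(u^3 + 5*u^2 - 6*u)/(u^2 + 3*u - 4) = u*(u + 6)/(u + 4)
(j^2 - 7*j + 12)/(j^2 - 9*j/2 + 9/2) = 2*(j - 4)/(2*j - 3)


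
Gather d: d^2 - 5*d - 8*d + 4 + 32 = d^2 - 13*d + 36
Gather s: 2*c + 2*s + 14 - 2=2*c + 2*s + 12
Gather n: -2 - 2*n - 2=-2*n - 4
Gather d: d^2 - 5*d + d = d^2 - 4*d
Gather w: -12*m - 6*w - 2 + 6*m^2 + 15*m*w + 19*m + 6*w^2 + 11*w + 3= 6*m^2 + 7*m + 6*w^2 + w*(15*m + 5) + 1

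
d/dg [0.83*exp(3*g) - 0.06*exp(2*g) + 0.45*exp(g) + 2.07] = (2.49*exp(2*g) - 0.12*exp(g) + 0.45)*exp(g)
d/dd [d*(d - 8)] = 2*d - 8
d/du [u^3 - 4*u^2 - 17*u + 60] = 3*u^2 - 8*u - 17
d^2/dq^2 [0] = 0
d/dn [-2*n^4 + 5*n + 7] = 5 - 8*n^3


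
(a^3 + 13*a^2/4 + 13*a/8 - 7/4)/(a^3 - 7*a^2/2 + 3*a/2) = (4*a^2 + 15*a + 14)/(4*a*(a - 3))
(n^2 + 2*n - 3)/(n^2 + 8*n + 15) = (n - 1)/(n + 5)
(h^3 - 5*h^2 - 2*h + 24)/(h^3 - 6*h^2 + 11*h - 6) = (h^2 - 2*h - 8)/(h^2 - 3*h + 2)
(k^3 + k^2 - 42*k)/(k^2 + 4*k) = (k^2 + k - 42)/(k + 4)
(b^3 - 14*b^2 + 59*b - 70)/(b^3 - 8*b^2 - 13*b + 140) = (b - 2)/(b + 4)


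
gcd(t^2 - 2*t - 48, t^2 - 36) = t + 6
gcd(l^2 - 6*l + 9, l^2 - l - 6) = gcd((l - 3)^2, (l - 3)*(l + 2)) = l - 3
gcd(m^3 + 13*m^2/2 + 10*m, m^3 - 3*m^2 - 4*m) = m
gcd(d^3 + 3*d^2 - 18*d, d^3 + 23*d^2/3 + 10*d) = d^2 + 6*d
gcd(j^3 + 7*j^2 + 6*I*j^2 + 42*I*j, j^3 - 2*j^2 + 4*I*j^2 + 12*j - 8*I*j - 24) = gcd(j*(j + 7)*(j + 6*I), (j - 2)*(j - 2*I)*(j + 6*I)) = j + 6*I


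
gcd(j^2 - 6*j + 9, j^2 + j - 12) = j - 3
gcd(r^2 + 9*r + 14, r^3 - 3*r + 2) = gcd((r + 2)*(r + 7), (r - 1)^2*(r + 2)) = r + 2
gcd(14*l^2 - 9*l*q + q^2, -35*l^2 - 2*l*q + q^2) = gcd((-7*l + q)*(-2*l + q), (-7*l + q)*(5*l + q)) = -7*l + q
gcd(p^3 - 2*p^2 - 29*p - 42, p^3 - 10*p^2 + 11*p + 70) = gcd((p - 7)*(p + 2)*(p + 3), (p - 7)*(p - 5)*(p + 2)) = p^2 - 5*p - 14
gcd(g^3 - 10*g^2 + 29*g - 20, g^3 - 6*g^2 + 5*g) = g^2 - 6*g + 5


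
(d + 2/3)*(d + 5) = d^2 + 17*d/3 + 10/3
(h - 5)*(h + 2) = h^2 - 3*h - 10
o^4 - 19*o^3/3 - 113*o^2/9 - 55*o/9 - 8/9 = (o - 8)*(o + 1/3)^2*(o + 1)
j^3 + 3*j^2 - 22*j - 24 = (j - 4)*(j + 1)*(j + 6)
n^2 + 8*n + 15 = (n + 3)*(n + 5)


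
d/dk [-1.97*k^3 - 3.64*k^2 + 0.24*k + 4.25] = -5.91*k^2 - 7.28*k + 0.24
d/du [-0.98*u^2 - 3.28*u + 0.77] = -1.96*u - 3.28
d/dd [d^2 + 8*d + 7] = 2*d + 8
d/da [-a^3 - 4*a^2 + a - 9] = -3*a^2 - 8*a + 1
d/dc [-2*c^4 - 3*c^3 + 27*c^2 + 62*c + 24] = -8*c^3 - 9*c^2 + 54*c + 62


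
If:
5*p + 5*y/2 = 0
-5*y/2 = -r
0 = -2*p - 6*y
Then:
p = 0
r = 0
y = 0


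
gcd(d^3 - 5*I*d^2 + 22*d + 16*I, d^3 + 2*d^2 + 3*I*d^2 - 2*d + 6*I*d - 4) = d^2 + 3*I*d - 2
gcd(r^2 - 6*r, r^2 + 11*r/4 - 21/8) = 1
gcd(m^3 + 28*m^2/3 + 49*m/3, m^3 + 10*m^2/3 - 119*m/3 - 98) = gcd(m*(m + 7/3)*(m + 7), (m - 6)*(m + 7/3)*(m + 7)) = m^2 + 28*m/3 + 49/3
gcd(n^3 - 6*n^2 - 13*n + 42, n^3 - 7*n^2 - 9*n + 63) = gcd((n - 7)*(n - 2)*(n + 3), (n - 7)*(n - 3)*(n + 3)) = n^2 - 4*n - 21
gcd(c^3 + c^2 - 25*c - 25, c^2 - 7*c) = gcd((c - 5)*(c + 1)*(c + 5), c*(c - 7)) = 1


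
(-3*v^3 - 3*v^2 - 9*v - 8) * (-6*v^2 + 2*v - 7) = 18*v^5 + 12*v^4 + 69*v^3 + 51*v^2 + 47*v + 56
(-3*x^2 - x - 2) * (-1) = 3*x^2 + x + 2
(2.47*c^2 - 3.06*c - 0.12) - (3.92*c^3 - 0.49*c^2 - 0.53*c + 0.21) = -3.92*c^3 + 2.96*c^2 - 2.53*c - 0.33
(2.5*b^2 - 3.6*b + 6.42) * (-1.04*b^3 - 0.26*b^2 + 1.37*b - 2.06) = -2.6*b^5 + 3.094*b^4 - 2.3158*b^3 - 11.7512*b^2 + 16.2114*b - 13.2252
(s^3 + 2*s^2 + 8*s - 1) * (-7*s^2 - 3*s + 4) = -7*s^5 - 17*s^4 - 58*s^3 - 9*s^2 + 35*s - 4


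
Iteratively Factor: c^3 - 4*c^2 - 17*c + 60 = (c - 5)*(c^2 + c - 12) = (c - 5)*(c - 3)*(c + 4)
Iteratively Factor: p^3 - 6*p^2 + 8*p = (p - 2)*(p^2 - 4*p) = (p - 4)*(p - 2)*(p)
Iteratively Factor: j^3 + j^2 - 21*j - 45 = (j + 3)*(j^2 - 2*j - 15) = (j + 3)^2*(j - 5)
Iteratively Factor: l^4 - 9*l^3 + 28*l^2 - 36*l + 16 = (l - 2)*(l^3 - 7*l^2 + 14*l - 8) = (l - 4)*(l - 2)*(l^2 - 3*l + 2) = (l - 4)*(l - 2)*(l - 1)*(l - 2)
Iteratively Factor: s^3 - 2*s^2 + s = (s - 1)*(s^2 - s) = (s - 1)^2*(s)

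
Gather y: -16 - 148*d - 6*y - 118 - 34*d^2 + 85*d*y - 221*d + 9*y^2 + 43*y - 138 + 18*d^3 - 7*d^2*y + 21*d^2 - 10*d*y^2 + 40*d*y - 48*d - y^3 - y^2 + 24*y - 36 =18*d^3 - 13*d^2 - 417*d - y^3 + y^2*(8 - 10*d) + y*(-7*d^2 + 125*d + 61) - 308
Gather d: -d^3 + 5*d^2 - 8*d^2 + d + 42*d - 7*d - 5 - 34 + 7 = -d^3 - 3*d^2 + 36*d - 32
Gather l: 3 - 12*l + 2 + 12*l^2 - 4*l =12*l^2 - 16*l + 5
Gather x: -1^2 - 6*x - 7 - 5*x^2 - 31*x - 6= -5*x^2 - 37*x - 14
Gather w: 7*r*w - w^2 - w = -w^2 + w*(7*r - 1)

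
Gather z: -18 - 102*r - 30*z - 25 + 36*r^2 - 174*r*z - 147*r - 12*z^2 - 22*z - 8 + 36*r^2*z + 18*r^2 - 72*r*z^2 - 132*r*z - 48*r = 54*r^2 - 297*r + z^2*(-72*r - 12) + z*(36*r^2 - 306*r - 52) - 51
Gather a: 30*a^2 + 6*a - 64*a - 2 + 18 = 30*a^2 - 58*a + 16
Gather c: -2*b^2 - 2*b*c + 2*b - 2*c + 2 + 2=-2*b^2 + 2*b + c*(-2*b - 2) + 4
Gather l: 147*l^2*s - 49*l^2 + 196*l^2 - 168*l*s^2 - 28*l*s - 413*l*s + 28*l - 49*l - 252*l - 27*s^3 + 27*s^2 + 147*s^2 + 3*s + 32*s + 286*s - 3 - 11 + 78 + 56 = l^2*(147*s + 147) + l*(-168*s^2 - 441*s - 273) - 27*s^3 + 174*s^2 + 321*s + 120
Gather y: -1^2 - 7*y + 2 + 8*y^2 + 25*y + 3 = 8*y^2 + 18*y + 4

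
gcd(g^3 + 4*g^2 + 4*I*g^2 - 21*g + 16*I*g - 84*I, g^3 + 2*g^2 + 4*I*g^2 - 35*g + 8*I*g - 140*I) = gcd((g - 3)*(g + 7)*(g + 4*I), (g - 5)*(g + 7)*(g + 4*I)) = g^2 + g*(7 + 4*I) + 28*I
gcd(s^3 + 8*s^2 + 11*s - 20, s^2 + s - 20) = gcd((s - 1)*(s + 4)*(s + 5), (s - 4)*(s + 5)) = s + 5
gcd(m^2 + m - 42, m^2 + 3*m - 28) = m + 7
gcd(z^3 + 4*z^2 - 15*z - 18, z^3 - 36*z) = z + 6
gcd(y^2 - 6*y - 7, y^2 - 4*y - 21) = y - 7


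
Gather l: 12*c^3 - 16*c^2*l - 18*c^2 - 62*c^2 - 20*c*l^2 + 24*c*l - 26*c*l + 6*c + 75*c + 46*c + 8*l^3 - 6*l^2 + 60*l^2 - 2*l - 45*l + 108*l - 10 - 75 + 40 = 12*c^3 - 80*c^2 + 127*c + 8*l^3 + l^2*(54 - 20*c) + l*(-16*c^2 - 2*c + 61) - 45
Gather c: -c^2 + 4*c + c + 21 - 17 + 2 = -c^2 + 5*c + 6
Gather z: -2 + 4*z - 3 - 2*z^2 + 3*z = -2*z^2 + 7*z - 5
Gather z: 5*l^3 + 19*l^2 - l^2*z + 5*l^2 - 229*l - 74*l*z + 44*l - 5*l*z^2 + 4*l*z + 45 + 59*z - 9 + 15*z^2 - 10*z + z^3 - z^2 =5*l^3 + 24*l^2 - 185*l + z^3 + z^2*(14 - 5*l) + z*(-l^2 - 70*l + 49) + 36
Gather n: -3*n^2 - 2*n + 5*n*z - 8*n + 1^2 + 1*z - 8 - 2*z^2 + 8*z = -3*n^2 + n*(5*z - 10) - 2*z^2 + 9*z - 7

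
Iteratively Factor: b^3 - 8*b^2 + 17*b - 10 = (b - 5)*(b^2 - 3*b + 2) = (b - 5)*(b - 2)*(b - 1)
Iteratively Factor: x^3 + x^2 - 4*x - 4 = (x + 2)*(x^2 - x - 2) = (x + 1)*(x + 2)*(x - 2)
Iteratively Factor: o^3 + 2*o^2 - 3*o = (o)*(o^2 + 2*o - 3) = o*(o + 3)*(o - 1)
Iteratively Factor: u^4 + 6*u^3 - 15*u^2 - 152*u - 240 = (u + 3)*(u^3 + 3*u^2 - 24*u - 80) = (u + 3)*(u + 4)*(u^2 - u - 20) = (u + 3)*(u + 4)^2*(u - 5)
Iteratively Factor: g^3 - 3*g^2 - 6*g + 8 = (g + 2)*(g^2 - 5*g + 4) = (g - 4)*(g + 2)*(g - 1)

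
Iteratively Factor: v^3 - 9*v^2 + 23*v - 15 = (v - 1)*(v^2 - 8*v + 15) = (v - 3)*(v - 1)*(v - 5)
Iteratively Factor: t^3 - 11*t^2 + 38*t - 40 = (t - 2)*(t^2 - 9*t + 20) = (t - 5)*(t - 2)*(t - 4)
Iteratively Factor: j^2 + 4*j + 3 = (j + 1)*(j + 3)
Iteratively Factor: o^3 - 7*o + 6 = (o - 1)*(o^2 + o - 6) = (o - 2)*(o - 1)*(o + 3)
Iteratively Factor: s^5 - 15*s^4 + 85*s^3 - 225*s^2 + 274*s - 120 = (s - 5)*(s^4 - 10*s^3 + 35*s^2 - 50*s + 24) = (s - 5)*(s - 1)*(s^3 - 9*s^2 + 26*s - 24) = (s - 5)*(s - 2)*(s - 1)*(s^2 - 7*s + 12) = (s - 5)*(s - 4)*(s - 2)*(s - 1)*(s - 3)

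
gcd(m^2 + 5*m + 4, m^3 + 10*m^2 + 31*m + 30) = 1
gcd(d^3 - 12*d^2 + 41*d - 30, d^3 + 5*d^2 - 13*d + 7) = d - 1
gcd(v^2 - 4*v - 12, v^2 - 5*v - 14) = v + 2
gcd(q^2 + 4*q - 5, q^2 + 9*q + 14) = 1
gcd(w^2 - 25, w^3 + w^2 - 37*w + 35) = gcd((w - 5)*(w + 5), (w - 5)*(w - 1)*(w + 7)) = w - 5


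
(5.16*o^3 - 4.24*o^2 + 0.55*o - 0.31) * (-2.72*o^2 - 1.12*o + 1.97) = -14.0352*o^5 + 5.7536*o^4 + 13.418*o^3 - 8.1256*o^2 + 1.4307*o - 0.6107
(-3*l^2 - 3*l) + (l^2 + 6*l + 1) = -2*l^2 + 3*l + 1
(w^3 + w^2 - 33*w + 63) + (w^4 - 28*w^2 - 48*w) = w^4 + w^3 - 27*w^2 - 81*w + 63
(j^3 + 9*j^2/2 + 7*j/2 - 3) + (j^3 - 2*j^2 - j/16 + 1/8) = 2*j^3 + 5*j^2/2 + 55*j/16 - 23/8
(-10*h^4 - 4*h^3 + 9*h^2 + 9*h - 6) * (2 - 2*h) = 20*h^5 - 12*h^4 - 26*h^3 + 30*h - 12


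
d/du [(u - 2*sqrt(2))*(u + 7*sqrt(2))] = 2*u + 5*sqrt(2)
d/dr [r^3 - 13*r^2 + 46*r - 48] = 3*r^2 - 26*r + 46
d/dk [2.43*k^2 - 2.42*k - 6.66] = 4.86*k - 2.42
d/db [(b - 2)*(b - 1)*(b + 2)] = 3*b^2 - 2*b - 4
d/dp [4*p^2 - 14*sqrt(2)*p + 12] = 8*p - 14*sqrt(2)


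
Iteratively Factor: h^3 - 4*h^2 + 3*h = (h)*(h^2 - 4*h + 3) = h*(h - 3)*(h - 1)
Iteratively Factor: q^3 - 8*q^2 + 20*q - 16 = (q - 4)*(q^2 - 4*q + 4) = (q - 4)*(q - 2)*(q - 2)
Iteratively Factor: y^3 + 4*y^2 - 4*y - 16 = (y - 2)*(y^2 + 6*y + 8) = (y - 2)*(y + 4)*(y + 2)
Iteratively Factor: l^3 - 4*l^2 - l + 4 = (l - 4)*(l^2 - 1) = (l - 4)*(l + 1)*(l - 1)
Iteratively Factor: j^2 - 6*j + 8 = (j - 2)*(j - 4)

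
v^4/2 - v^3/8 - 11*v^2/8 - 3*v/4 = v*(v/2 + 1/2)*(v - 2)*(v + 3/4)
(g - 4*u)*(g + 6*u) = g^2 + 2*g*u - 24*u^2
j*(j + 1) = j^2 + j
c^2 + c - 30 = (c - 5)*(c + 6)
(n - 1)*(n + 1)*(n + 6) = n^3 + 6*n^2 - n - 6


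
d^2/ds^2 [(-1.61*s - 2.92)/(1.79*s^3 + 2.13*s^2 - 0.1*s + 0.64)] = (-30.951606*s^5 - 149.102346*s^4 - 193.314542*s^3 - 54.217416*s^2 + 36.971184*s + 7.696608)/(5.735339*s^9 + 20.474199*s^8 + 23.401923*s^7 + 13.527849*s^6 + 13.333398*s^5 + 8.087388*s^4 + 1.380632*s^3 + 2.636544*s^2 - 0.12288*s + 0.262144)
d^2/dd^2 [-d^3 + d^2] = 2 - 6*d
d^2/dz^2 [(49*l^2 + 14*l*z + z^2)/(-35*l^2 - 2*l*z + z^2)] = 8*l*(539*l^3 + 294*l^2*z + 63*l*z^2 + 4*z^3)/(-42875*l^6 - 7350*l^5*z + 3255*l^4*z^2 + 412*l^3*z^3 - 93*l^2*z^4 - 6*l*z^5 + z^6)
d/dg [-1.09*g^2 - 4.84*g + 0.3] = -2.18*g - 4.84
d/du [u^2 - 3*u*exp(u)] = -3*u*exp(u) + 2*u - 3*exp(u)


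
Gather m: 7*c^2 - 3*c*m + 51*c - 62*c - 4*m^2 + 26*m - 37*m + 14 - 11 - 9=7*c^2 - 11*c - 4*m^2 + m*(-3*c - 11) - 6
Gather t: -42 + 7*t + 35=7*t - 7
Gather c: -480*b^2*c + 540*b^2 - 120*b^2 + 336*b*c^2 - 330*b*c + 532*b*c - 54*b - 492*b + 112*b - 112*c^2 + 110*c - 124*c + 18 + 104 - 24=420*b^2 - 434*b + c^2*(336*b - 112) + c*(-480*b^2 + 202*b - 14) + 98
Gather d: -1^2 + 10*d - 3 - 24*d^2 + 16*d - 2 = -24*d^2 + 26*d - 6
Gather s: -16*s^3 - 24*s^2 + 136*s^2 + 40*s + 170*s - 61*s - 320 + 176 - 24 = -16*s^3 + 112*s^2 + 149*s - 168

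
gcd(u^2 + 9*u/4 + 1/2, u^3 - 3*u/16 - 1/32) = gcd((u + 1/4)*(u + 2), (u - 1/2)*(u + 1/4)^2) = u + 1/4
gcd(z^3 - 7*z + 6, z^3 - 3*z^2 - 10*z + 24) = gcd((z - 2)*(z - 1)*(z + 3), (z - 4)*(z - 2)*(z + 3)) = z^2 + z - 6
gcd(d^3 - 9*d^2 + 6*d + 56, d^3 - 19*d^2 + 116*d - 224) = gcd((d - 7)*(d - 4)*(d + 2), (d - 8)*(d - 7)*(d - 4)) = d^2 - 11*d + 28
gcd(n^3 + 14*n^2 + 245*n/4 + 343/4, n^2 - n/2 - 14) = n + 7/2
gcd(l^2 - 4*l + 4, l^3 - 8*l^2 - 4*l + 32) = l - 2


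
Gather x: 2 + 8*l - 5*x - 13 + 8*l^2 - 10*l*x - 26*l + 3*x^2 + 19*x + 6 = 8*l^2 - 18*l + 3*x^2 + x*(14 - 10*l) - 5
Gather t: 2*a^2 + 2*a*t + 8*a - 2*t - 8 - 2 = 2*a^2 + 8*a + t*(2*a - 2) - 10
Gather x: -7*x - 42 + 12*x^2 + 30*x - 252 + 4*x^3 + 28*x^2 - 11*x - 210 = 4*x^3 + 40*x^2 + 12*x - 504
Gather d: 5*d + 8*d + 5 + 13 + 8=13*d + 26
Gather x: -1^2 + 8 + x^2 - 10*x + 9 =x^2 - 10*x + 16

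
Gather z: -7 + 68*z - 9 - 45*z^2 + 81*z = -45*z^2 + 149*z - 16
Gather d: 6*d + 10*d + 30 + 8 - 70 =16*d - 32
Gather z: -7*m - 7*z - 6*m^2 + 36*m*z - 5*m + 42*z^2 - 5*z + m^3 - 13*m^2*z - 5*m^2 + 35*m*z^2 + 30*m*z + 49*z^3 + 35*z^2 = m^3 - 11*m^2 - 12*m + 49*z^3 + z^2*(35*m + 77) + z*(-13*m^2 + 66*m - 12)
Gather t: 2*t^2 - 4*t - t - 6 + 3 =2*t^2 - 5*t - 3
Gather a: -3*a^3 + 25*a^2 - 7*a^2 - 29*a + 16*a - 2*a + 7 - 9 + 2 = -3*a^3 + 18*a^2 - 15*a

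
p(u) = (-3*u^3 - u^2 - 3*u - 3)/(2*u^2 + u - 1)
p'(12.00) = -1.48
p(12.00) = -17.95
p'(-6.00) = -1.43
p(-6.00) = 9.65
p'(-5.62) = -1.42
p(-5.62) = 9.10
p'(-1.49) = 1.71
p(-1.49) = 4.70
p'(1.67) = -0.16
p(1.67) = -3.96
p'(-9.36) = -1.47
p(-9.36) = 14.54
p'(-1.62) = 0.61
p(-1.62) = 4.56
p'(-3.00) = -1.19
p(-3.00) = 5.57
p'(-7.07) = -1.45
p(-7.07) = 11.19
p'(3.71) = -1.30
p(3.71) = -5.99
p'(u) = (-4*u - 1)*(-3*u^3 - u^2 - 3*u - 3)/(2*u^2 + u - 1)^2 + (-9*u^2 - 2*u - 3)/(2*u^2 + u - 1)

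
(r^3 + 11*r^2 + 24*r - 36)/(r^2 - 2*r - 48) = (r^2 + 5*r - 6)/(r - 8)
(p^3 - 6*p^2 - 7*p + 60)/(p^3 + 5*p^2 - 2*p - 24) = (p^2 - 9*p + 20)/(p^2 + 2*p - 8)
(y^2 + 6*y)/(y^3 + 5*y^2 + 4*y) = (y + 6)/(y^2 + 5*y + 4)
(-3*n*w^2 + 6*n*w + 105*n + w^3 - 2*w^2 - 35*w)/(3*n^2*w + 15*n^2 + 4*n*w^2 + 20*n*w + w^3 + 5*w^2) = (-3*n*w + 21*n + w^2 - 7*w)/(3*n^2 + 4*n*w + w^2)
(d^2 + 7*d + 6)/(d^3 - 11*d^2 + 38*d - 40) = (d^2 + 7*d + 6)/(d^3 - 11*d^2 + 38*d - 40)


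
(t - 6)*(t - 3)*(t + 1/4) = t^3 - 35*t^2/4 + 63*t/4 + 9/2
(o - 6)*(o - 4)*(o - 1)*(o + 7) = o^4 - 4*o^3 - 43*o^2 + 214*o - 168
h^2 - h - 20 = (h - 5)*(h + 4)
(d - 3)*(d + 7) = d^2 + 4*d - 21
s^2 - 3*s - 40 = (s - 8)*(s + 5)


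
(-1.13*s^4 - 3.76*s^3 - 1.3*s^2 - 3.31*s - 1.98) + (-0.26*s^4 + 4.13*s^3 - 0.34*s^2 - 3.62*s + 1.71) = -1.39*s^4 + 0.37*s^3 - 1.64*s^2 - 6.93*s - 0.27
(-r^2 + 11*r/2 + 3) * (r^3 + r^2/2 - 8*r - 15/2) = -r^5 + 5*r^4 + 55*r^3/4 - 35*r^2 - 261*r/4 - 45/2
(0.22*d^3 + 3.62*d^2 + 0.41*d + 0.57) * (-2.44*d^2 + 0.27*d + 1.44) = -0.5368*d^5 - 8.7734*d^4 + 0.2938*d^3 + 3.9327*d^2 + 0.7443*d + 0.8208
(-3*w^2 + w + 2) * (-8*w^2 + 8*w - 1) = 24*w^4 - 32*w^3 - 5*w^2 + 15*w - 2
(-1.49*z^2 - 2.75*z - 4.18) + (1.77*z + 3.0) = -1.49*z^2 - 0.98*z - 1.18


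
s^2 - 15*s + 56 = (s - 8)*(s - 7)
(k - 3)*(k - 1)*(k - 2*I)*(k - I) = k^4 - 4*k^3 - 3*I*k^3 + k^2 + 12*I*k^2 + 8*k - 9*I*k - 6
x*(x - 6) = x^2 - 6*x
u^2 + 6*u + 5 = (u + 1)*(u + 5)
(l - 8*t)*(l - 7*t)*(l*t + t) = l^3*t - 15*l^2*t^2 + l^2*t + 56*l*t^3 - 15*l*t^2 + 56*t^3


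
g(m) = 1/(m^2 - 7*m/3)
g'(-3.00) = 0.03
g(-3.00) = 0.06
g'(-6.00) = 0.01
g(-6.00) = 0.02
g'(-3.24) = 0.03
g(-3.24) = 0.06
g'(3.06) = -0.77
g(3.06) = 0.45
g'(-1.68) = 0.13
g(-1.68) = 0.15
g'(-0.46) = 1.97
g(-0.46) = 0.78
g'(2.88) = -1.38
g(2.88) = 0.64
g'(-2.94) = 0.03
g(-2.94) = 0.06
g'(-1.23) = 0.25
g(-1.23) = 0.23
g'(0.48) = 1.74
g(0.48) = -1.12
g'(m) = (7/3 - 2*m)/(m^2 - 7*m/3)^2 = 3*(7 - 6*m)/(m^2*(3*m - 7)^2)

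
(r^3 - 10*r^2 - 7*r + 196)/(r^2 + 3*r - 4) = (r^2 - 14*r + 49)/(r - 1)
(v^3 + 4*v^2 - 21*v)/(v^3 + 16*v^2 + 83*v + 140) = v*(v - 3)/(v^2 + 9*v + 20)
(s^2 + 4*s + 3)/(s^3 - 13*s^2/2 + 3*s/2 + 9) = 2*(s + 3)/(2*s^2 - 15*s + 18)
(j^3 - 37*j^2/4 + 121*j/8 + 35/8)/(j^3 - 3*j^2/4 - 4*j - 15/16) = 2*(j - 7)/(2*j + 3)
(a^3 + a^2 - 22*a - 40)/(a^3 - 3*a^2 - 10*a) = (a + 4)/a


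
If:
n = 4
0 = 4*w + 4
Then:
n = 4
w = -1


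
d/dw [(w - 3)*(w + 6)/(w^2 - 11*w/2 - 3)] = 2*(-17*w^2 + 60*w - 216)/(4*w^4 - 44*w^3 + 97*w^2 + 132*w + 36)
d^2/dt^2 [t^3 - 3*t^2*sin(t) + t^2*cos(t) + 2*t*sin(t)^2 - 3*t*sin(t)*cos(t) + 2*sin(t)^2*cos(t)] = 3*t^2*sin(t) - t^2*cos(t) - 4*t*sin(t) + 6*t*sin(2*t) - 12*t*cos(t) + 4*t*cos(2*t) + 6*t + 4*sin(2*t) - 9*cos(t)/2 - 6*cos(2*t) + 9*cos(3*t)/2 + 6*sqrt(2)*cos(t + pi/4)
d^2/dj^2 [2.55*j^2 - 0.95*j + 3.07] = 5.10000000000000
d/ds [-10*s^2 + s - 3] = 1 - 20*s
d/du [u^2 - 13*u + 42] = 2*u - 13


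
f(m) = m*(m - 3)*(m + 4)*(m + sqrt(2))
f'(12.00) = 7683.91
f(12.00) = 23179.76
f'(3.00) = 92.70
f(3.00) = 0.00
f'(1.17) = -25.42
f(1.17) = -28.61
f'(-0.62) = -2.01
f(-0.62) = 6.02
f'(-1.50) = 17.58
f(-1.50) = -1.45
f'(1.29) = -23.64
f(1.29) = -31.56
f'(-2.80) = 11.28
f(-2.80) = -27.01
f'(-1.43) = 16.42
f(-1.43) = -0.26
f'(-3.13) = -2.41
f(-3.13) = -28.64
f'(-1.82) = 21.44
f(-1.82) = -7.76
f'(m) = m*(m - 3)*(m + 4) + m*(m - 3)*(m + sqrt(2)) + m*(m + 4)*(m + sqrt(2)) + (m - 3)*(m + 4)*(m + sqrt(2))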